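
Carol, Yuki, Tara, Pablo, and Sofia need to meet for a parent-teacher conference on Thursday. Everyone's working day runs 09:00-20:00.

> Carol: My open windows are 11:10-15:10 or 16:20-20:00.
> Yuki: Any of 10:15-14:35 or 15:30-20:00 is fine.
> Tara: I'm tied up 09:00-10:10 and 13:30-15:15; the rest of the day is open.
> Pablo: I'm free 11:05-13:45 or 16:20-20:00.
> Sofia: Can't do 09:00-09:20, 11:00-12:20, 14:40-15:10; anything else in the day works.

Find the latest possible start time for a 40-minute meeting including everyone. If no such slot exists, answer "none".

Carol free: 11:10-15:10, 16:20-20:00.
Yuki free: 10:15-14:35, 15:30-20:00.
Tara free: 10:10-13:30, 15:15-20:00 (invert busy blocks within the working day).
Pablo free: 11:05-13:45, 16:20-20:00.
Sofia free: 09:20-11:00, 12:20-14:40, 15:10-20:00 (invert busy blocks within the working day).
Carol ∩ Yuki: 11:10-14:35, 16:20-20:00.
Carol ∩ Yuki ∩ Tara: 11:10-13:30, 16:20-20:00.
Carol ∩ Yuki ∩ Tara ∩ Pablo: 11:10-13:30, 16:20-20:00.
Carol ∩ Yuki ∩ Tara ∩ Pablo ∩ Sofia: 12:20-13:30, 16:20-20:00.
The last common window of at least 40 minutes is 16:20-20:00; a 40-minute meeting can start as late as 19:20 and still end by 20:00.

19:20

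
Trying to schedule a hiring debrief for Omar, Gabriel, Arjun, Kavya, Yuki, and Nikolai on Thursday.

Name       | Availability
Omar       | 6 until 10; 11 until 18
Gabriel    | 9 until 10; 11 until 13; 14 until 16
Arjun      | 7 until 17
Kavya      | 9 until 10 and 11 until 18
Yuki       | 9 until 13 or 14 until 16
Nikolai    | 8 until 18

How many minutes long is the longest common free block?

120

Omar ∩ Gabriel: 09:00-10:00, 11:00-13:00, 14:00-16:00.
Omar ∩ Gabriel ∩ Arjun: 09:00-10:00, 11:00-13:00, 14:00-16:00.
Omar ∩ Gabriel ∩ Arjun ∩ Kavya: 09:00-10:00, 11:00-13:00, 14:00-16:00.
Omar ∩ Gabriel ∩ Arjun ∩ Kavya ∩ Yuki: 09:00-10:00, 11:00-13:00, 14:00-16:00.
Omar ∩ Gabriel ∩ Arjun ∩ Kavya ∩ Yuki ∩ Nikolai: 09:00-10:00, 11:00-13:00, 14:00-16:00.
So the common availability across everyone is 09:00-10:00, 11:00-13:00, 14:00-16:00.
The longest is 11:00-13:00 at 120 minutes.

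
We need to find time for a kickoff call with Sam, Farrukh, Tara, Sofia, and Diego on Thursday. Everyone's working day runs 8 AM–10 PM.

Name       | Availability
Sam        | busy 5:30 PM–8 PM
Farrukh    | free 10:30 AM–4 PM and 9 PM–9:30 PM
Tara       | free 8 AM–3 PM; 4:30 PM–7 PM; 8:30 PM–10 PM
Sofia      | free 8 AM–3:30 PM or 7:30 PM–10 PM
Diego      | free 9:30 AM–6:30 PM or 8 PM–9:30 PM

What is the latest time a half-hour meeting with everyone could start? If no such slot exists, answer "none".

21:00

Sam free: 08:00-17:30, 20:00-22:00 (invert busy blocks within the working day).
Farrukh free: 10:30-16:00, 21:00-21:30.
Tara free: 08:00-15:00, 16:30-19:00, 20:30-22:00.
Sofia free: 08:00-15:30, 19:30-22:00.
Diego free: 09:30-18:30, 20:00-21:30.
Sam ∩ Farrukh: 10:30-16:00, 21:00-21:30.
Sam ∩ Farrukh ∩ Tara: 10:30-15:00, 21:00-21:30.
Sam ∩ Farrukh ∩ Tara ∩ Sofia: 10:30-15:00, 21:00-21:30.
Sam ∩ Farrukh ∩ Tara ∩ Sofia ∩ Diego: 10:30-15:00, 21:00-21:30.
So the common availability across everyone is 10:30-15:00, 21:00-21:30.
The last common window of at least 30 minutes is 21:00-21:30; a 30-minute meeting can start as late as 21:00 and still end by 21:30.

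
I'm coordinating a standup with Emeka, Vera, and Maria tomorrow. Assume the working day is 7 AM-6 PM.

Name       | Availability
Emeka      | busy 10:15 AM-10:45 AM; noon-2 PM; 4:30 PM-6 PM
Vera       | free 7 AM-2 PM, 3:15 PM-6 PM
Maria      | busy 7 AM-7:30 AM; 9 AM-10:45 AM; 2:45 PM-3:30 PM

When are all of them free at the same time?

07:30-09:00, 10:45-12:00, 15:30-16:30

Emeka free: 07:00-10:15, 10:45-12:00, 14:00-16:30 (invert busy blocks within the working day).
Vera free: 07:00-14:00, 15:15-18:00.
Maria free: 07:30-09:00, 10:45-14:45, 15:30-18:00 (invert busy blocks within the working day).
Emeka ∩ Vera: 07:00-10:15, 10:45-12:00, 15:15-16:30.
Emeka ∩ Vera ∩ Maria: 07:30-09:00, 10:45-12:00, 15:30-16:30.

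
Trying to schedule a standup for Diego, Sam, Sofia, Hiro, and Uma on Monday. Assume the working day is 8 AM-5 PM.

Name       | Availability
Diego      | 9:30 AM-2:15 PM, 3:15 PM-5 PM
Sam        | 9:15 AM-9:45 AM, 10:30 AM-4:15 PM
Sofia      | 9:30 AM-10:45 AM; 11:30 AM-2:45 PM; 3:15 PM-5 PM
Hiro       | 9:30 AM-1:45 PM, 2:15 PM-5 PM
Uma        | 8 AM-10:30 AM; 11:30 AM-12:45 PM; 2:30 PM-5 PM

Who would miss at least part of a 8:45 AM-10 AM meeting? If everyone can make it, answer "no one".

Diego: not fully free for 08:45-10:00. Sam: not fully free for 08:45-10:00. Sofia: not fully free for 08:45-10:00. Hiro: not fully free for 08:45-10:00. Uma: free for 08:45-10:00.

Diego, Hiro, Sam, Sofia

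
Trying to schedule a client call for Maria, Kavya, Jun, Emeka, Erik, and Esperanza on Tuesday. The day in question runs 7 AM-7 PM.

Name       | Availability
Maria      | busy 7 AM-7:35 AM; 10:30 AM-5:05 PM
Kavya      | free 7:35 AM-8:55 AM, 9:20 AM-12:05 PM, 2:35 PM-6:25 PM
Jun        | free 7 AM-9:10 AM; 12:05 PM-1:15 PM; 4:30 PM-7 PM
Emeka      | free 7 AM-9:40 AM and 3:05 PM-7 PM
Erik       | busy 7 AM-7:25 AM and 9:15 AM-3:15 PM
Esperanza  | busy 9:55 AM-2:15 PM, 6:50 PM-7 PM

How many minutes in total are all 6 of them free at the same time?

Maria free: 07:35-10:30, 17:05-19:00 (invert busy blocks within the working day).
Kavya free: 07:35-08:55, 09:20-12:05, 14:35-18:25.
Jun free: 07:00-09:10, 12:05-13:15, 16:30-19:00.
Emeka free: 07:00-09:40, 15:05-19:00.
Erik free: 07:25-09:15, 15:15-19:00 (invert busy blocks within the working day).
Esperanza free: 07:00-09:55, 14:15-18:50 (invert busy blocks within the working day).
Maria ∩ Kavya: 07:35-08:55, 09:20-10:30, 17:05-18:25.
Maria ∩ Kavya ∩ Jun: 07:35-08:55, 17:05-18:25.
Maria ∩ Kavya ∩ Jun ∩ Emeka: 07:35-08:55, 17:05-18:25.
Maria ∩ Kavya ∩ Jun ∩ Emeka ∩ Erik: 07:35-08:55, 17:05-18:25.
Maria ∩ Kavya ∩ Jun ∩ Emeka ∩ Erik ∩ Esperanza: 07:35-08:55, 17:05-18:25.
Those are the intersection windows.
Summing the common windows: 80 + 80 = 160 minutes.

160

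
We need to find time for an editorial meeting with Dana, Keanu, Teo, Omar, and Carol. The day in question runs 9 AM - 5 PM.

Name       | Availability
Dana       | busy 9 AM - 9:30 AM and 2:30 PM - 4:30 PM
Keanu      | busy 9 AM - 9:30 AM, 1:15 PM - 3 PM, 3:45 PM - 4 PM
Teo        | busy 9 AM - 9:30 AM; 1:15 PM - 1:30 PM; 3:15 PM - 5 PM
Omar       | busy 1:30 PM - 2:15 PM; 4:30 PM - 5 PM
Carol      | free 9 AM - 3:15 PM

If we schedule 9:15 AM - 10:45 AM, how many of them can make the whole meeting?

2

Dana free: 09:30-14:30, 16:30-17:00 (invert busy blocks within the working day).
Keanu free: 09:30-13:15, 15:00-15:45, 16:00-17:00 (invert busy blocks within the working day).
Teo free: 09:30-13:15, 13:30-15:15 (invert busy blocks within the working day).
Omar free: 09:00-13:30, 14:15-16:30 (invert busy blocks within the working day).
Carol free: 09:00-15:15.
Omar and Carol can make the full 09:15-10:45 slot — that's 2.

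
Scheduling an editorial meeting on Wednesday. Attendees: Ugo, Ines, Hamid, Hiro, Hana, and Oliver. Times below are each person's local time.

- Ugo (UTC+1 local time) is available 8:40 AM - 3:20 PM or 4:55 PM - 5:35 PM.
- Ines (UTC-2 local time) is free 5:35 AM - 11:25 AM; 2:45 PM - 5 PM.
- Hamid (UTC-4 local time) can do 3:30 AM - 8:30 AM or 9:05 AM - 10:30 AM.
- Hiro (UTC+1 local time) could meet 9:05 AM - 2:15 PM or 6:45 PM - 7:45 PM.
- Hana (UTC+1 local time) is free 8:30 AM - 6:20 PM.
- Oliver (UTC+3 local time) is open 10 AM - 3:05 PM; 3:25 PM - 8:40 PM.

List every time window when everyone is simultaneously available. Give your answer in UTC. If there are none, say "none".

Ugo in UTC: 07:40-14:20, 15:55-16:35 (subtract 1h to convert from UTC+1).
Ines in UTC: 07:35-13:25, 16:45-19:00 (add 2h to convert from UTC-2).
Hamid in UTC: 07:30-12:30, 13:05-14:30 (add 4h to convert from UTC-4).
Hiro in UTC: 08:05-13:15, 17:45-18:45 (subtract 1h to convert from UTC+1).
Hana in UTC: 07:30-17:20 (subtract 1h to convert from UTC+1).
Oliver in UTC: 07:00-12:05, 12:25-17:40 (subtract 3h to convert from UTC+3).
Ugo ∩ Ines: 07:40-13:25.
Ugo ∩ Ines ∩ Hamid: 07:40-12:30, 13:05-13:25.
Ugo ∩ Ines ∩ Hamid ∩ Hiro: 08:05-12:30, 13:05-13:15.
Ugo ∩ Ines ∩ Hamid ∩ Hiro ∩ Hana: 08:05-12:30, 13:05-13:15.
Ugo ∩ Ines ∩ Hamid ∩ Hiro ∩ Hana ∩ Oliver: 08:05-12:05, 12:25-12:30, 13:05-13:15.

08:05-12:05, 12:25-12:30, 13:05-13:15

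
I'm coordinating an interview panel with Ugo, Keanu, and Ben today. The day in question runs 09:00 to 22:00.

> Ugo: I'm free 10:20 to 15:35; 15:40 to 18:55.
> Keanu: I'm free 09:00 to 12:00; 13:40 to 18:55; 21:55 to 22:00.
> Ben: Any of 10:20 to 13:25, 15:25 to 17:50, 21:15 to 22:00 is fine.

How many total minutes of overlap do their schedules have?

Ugo ∩ Keanu: 10:20-12:00, 13:40-15:35, 15:40-18:55.
Ugo ∩ Keanu ∩ Ben: 10:20-12:00, 15:25-15:35, 15:40-17:50.
Those are the intersection windows.
Summing the common windows: 100 + 10 + 130 = 240 minutes.

240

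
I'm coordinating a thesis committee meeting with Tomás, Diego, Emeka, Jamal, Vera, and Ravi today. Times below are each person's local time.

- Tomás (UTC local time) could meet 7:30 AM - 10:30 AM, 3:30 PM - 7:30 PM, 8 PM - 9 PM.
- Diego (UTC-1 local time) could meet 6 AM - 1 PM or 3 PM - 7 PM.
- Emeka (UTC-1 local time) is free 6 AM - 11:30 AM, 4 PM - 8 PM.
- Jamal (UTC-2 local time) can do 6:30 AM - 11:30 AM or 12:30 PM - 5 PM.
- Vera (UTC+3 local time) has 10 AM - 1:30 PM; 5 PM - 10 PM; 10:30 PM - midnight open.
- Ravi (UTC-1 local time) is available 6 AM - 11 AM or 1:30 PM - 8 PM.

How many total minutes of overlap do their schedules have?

240

Tomás in UTC: 07:30-10:30, 15:30-19:30, 20:00-21:00.
Diego in UTC: 07:00-14:00, 16:00-20:00 (add 1h to convert from UTC-1).
Emeka in UTC: 07:00-12:30, 17:00-21:00 (add 1h to convert from UTC-1).
Jamal in UTC: 08:30-13:30, 14:30-19:00 (add 2h to convert from UTC-2).
Vera in UTC: 07:00-10:30, 14:00-19:00, 19:30-21:00 (subtract 3h to convert from UTC+3).
Ravi in UTC: 07:00-12:00, 14:30-21:00 (add 1h to convert from UTC-1).
Tomás ∩ Diego: 07:30-10:30, 16:00-19:30.
Tomás ∩ Diego ∩ Emeka: 07:30-10:30, 17:00-19:30.
Tomás ∩ Diego ∩ Emeka ∩ Jamal: 08:30-10:30, 17:00-19:00.
Tomás ∩ Diego ∩ Emeka ∩ Jamal ∩ Vera: 08:30-10:30, 17:00-19:00.
Tomás ∩ Diego ∩ Emeka ∩ Jamal ∩ Vera ∩ Ravi: 08:30-10:30, 17:00-19:00.
So the common availability across everyone is 08:30-10:30, 17:00-19:00.
Summing the common windows: 120 + 120 = 240 minutes.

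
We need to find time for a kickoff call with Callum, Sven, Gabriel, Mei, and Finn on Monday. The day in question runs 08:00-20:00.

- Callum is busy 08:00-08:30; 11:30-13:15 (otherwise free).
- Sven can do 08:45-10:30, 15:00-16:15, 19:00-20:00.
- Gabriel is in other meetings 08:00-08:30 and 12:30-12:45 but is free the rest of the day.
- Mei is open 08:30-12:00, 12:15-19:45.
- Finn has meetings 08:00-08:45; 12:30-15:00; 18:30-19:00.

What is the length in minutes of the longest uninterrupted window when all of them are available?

Callum free: 08:30-11:30, 13:15-20:00 (invert busy blocks within the working day).
Sven free: 08:45-10:30, 15:00-16:15, 19:00-20:00.
Gabriel free: 08:30-12:30, 12:45-20:00 (invert busy blocks within the working day).
Mei free: 08:30-12:00, 12:15-19:45.
Finn free: 08:45-12:30, 15:00-18:30, 19:00-20:00 (invert busy blocks within the working day).
Callum ∩ Sven: 08:45-10:30, 15:00-16:15, 19:00-20:00.
Callum ∩ Sven ∩ Gabriel: 08:45-10:30, 15:00-16:15, 19:00-20:00.
Callum ∩ Sven ∩ Gabriel ∩ Mei: 08:45-10:30, 15:00-16:15, 19:00-19:45.
Callum ∩ Sven ∩ Gabriel ∩ Mei ∩ Finn: 08:45-10:30, 15:00-16:15, 19:00-19:45.
The longest is 08:45-10:30 at 105 minutes.

105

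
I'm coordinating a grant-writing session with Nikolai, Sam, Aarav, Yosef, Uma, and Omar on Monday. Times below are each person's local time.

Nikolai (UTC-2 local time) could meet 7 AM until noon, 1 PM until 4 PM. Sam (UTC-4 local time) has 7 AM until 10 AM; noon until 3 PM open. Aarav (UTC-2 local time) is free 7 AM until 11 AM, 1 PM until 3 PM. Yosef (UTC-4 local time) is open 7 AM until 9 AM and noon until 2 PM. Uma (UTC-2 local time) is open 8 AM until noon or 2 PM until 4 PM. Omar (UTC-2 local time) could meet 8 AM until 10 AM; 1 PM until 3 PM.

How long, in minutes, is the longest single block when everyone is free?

Nikolai in UTC: 09:00-14:00, 15:00-18:00 (add 2h to convert from UTC-2).
Sam in UTC: 11:00-14:00, 16:00-19:00 (add 4h to convert from UTC-4).
Aarav in UTC: 09:00-13:00, 15:00-17:00 (add 2h to convert from UTC-2).
Yosef in UTC: 11:00-13:00, 16:00-18:00 (add 4h to convert from UTC-4).
Uma in UTC: 10:00-14:00, 16:00-18:00 (add 2h to convert from UTC-2).
Omar in UTC: 10:00-12:00, 15:00-17:00 (add 2h to convert from UTC-2).
Nikolai ∩ Sam: 11:00-14:00, 16:00-18:00.
Nikolai ∩ Sam ∩ Aarav: 11:00-13:00, 16:00-17:00.
Nikolai ∩ Sam ∩ Aarav ∩ Yosef: 11:00-13:00, 16:00-17:00.
Nikolai ∩ Sam ∩ Aarav ∩ Yosef ∩ Uma: 11:00-13:00, 16:00-17:00.
Nikolai ∩ Sam ∩ Aarav ∩ Yosef ∩ Uma ∩ Omar: 11:00-12:00, 16:00-17:00.
Those are the intersection windows.
The longest is 11:00-12:00 at 60 minutes.

60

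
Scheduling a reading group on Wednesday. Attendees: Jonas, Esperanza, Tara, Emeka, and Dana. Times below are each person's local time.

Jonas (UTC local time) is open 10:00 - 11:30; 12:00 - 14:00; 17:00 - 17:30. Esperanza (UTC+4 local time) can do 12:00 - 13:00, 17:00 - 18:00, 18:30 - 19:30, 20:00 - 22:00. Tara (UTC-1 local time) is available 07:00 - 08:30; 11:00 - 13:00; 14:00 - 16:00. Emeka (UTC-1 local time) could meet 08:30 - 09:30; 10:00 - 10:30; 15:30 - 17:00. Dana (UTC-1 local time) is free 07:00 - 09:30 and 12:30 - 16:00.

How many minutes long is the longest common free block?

Jonas in UTC: 10:00-11:30, 12:00-14:00, 17:00-17:30.
Esperanza in UTC: 08:00-09:00, 13:00-14:00, 14:30-15:30, 16:00-18:00 (subtract 4h to convert from UTC+4).
Tara in UTC: 08:00-09:30, 12:00-14:00, 15:00-17:00 (add 1h to convert from UTC-1).
Emeka in UTC: 09:30-10:30, 11:00-11:30, 16:30-18:00 (add 1h to convert from UTC-1).
Dana in UTC: 08:00-10:30, 13:30-17:00 (add 1h to convert from UTC-1).
Jonas ∩ Esperanza: 13:00-14:00, 17:00-17:30.
Jonas ∩ Esperanza ∩ Tara: 13:00-14:00.
Jonas ∩ Esperanza ∩ Tara ∩ Emeka: ∅.
Jonas ∩ Esperanza ∩ Tara ∩ Emeka ∩ Dana: ∅.
There is no time when everyone is free.
No common window exists, so the longest block is 0 minutes.

0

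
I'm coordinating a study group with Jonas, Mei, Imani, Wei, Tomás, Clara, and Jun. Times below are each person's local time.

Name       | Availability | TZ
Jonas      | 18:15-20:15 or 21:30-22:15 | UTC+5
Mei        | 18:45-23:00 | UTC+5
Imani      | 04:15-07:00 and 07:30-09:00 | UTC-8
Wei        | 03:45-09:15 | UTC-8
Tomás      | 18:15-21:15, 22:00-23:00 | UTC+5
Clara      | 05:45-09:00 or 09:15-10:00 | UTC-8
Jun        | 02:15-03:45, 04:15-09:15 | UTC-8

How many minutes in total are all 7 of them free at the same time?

Jonas in UTC: 13:15-15:15, 16:30-17:15 (subtract 5h to convert from UTC+5).
Mei in UTC: 13:45-18:00 (subtract 5h to convert from UTC+5).
Imani in UTC: 12:15-15:00, 15:30-17:00 (add 8h to convert from UTC-8).
Wei in UTC: 11:45-17:15 (add 8h to convert from UTC-8).
Tomás in UTC: 13:15-16:15, 17:00-18:00 (subtract 5h to convert from UTC+5).
Clara in UTC: 13:45-17:00, 17:15-18:00 (add 8h to convert from UTC-8).
Jun in UTC: 10:15-11:45, 12:15-17:15 (add 8h to convert from UTC-8).
Jonas ∩ Mei: 13:45-15:15, 16:30-17:15.
Jonas ∩ Mei ∩ Imani: 13:45-15:00, 16:30-17:00.
Jonas ∩ Mei ∩ Imani ∩ Wei: 13:45-15:00, 16:30-17:00.
Jonas ∩ Mei ∩ Imani ∩ Wei ∩ Tomás: 13:45-15:00.
Jonas ∩ Mei ∩ Imani ∩ Wei ∩ Tomás ∩ Clara: 13:45-15:00.
Jonas ∩ Mei ∩ Imani ∩ Wei ∩ Tomás ∩ Clara ∩ Jun: 13:45-15:00.
That's a single block of 75 minutes.

75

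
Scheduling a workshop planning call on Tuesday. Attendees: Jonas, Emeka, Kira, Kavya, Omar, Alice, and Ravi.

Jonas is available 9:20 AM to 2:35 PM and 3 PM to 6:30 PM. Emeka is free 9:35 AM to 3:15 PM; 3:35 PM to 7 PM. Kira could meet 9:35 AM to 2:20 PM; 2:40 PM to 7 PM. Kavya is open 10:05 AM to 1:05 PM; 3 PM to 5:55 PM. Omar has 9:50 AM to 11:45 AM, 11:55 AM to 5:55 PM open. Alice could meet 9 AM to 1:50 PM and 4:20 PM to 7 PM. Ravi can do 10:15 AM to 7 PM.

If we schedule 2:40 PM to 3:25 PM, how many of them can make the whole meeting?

3

Kira, Omar, and Ravi can make the full 14:40-15:25 slot — that's 3.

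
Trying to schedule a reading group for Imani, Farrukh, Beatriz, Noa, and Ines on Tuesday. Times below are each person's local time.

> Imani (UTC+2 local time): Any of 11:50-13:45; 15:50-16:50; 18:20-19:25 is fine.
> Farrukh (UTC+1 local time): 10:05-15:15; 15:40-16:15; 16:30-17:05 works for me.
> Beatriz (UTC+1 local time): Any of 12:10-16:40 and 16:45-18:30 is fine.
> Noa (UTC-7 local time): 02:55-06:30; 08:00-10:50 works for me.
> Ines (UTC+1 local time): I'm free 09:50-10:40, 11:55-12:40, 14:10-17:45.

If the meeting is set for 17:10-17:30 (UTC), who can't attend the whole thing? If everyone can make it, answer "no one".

Farrukh, Imani, Ines

Imani in UTC: 09:50-11:45, 13:50-14:50, 16:20-17:25 (subtract 2h to convert from UTC+2).
Farrukh in UTC: 09:05-14:15, 14:40-15:15, 15:30-16:05 (subtract 1h to convert from UTC+1).
Beatriz in UTC: 11:10-15:40, 15:45-17:30 (subtract 1h to convert from UTC+1).
Noa in UTC: 09:55-13:30, 15:00-17:50 (add 7h to convert from UTC-7).
Ines in UTC: 08:50-09:40, 10:55-11:40, 13:10-16:45 (subtract 1h to convert from UTC+1).
Imani: not fully free for 17:10-17:30. Farrukh: not fully free for 17:10-17:30. Beatriz: free for 17:10-17:30. Noa: free for 17:10-17:30. Ines: not fully free for 17:10-17:30.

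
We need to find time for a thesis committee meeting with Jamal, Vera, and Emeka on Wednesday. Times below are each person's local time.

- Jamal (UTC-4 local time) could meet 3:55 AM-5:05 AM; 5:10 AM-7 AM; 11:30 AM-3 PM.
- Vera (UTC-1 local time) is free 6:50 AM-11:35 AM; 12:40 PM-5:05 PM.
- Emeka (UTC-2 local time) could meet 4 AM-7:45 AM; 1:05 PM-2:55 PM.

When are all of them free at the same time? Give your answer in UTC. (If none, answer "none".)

Jamal in UTC: 07:55-09:05, 09:10-11:00, 15:30-19:00 (add 4h to convert from UTC-4).
Vera in UTC: 07:50-12:35, 13:40-18:05 (add 1h to convert from UTC-1).
Emeka in UTC: 06:00-09:45, 15:05-16:55 (add 2h to convert from UTC-2).
Jamal ∩ Vera: 07:55-09:05, 09:10-11:00, 15:30-18:05.
Jamal ∩ Vera ∩ Emeka: 07:55-09:05, 09:10-09:45, 15:30-16:55.

07:55-09:05, 09:10-09:45, 15:30-16:55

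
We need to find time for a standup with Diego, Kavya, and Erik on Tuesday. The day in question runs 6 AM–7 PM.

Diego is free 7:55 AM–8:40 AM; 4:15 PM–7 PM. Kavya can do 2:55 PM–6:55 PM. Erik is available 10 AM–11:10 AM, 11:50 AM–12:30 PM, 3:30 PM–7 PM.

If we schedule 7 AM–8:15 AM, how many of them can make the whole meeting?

nobody can make the full 07:00-08:15 slot — that's 0.

0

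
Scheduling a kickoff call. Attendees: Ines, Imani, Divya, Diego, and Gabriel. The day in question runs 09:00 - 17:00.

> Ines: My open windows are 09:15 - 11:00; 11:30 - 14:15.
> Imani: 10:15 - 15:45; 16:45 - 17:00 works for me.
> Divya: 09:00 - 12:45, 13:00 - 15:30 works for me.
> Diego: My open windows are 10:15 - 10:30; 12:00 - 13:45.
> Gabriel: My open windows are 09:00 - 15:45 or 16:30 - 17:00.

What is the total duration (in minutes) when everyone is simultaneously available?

Ines ∩ Imani: 10:15-11:00, 11:30-14:15.
Ines ∩ Imani ∩ Divya: 10:15-11:00, 11:30-12:45, 13:00-14:15.
Ines ∩ Imani ∩ Divya ∩ Diego: 10:15-10:30, 12:00-12:45, 13:00-13:45.
Ines ∩ Imani ∩ Divya ∩ Diego ∩ Gabriel: 10:15-10:30, 12:00-12:45, 13:00-13:45.
Summing the common windows: 15 + 45 + 45 = 105 minutes.

105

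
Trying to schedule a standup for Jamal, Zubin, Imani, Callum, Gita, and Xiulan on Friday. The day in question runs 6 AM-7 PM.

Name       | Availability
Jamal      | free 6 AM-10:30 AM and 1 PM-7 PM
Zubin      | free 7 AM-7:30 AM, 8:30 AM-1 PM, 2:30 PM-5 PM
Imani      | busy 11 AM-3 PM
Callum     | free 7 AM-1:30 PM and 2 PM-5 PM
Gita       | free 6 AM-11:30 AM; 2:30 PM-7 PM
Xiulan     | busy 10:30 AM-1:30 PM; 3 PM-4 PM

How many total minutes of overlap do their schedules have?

210

Jamal free: 06:00-10:30, 13:00-19:00.
Zubin free: 07:00-07:30, 08:30-13:00, 14:30-17:00.
Imani free: 06:00-11:00, 15:00-19:00 (invert busy blocks within the working day).
Callum free: 07:00-13:30, 14:00-17:00.
Gita free: 06:00-11:30, 14:30-19:00.
Xiulan free: 06:00-10:30, 13:30-15:00, 16:00-19:00 (invert busy blocks within the working day).
Jamal ∩ Zubin: 07:00-07:30, 08:30-10:30, 14:30-17:00.
Jamal ∩ Zubin ∩ Imani: 07:00-07:30, 08:30-10:30, 15:00-17:00.
Jamal ∩ Zubin ∩ Imani ∩ Callum: 07:00-07:30, 08:30-10:30, 15:00-17:00.
Jamal ∩ Zubin ∩ Imani ∩ Callum ∩ Gita: 07:00-07:30, 08:30-10:30, 15:00-17:00.
Jamal ∩ Zubin ∩ Imani ∩ Callum ∩ Gita ∩ Xiulan: 07:00-07:30, 08:30-10:30, 16:00-17:00.
So the common availability across everyone is 07:00-07:30, 08:30-10:30, 16:00-17:00.
Summing the common windows: 30 + 120 + 60 = 210 minutes.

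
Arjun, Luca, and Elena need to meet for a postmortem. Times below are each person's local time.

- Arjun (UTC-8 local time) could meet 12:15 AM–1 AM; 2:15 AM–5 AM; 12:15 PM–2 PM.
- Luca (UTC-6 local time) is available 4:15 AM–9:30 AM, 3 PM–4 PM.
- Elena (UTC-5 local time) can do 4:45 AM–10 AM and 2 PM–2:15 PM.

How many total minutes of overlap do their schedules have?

Arjun in UTC: 08:15-09:00, 10:15-13:00, 20:15-22:00 (add 8h to convert from UTC-8).
Luca in UTC: 10:15-15:30, 21:00-22:00 (add 6h to convert from UTC-6).
Elena in UTC: 09:45-15:00, 19:00-19:15 (add 5h to convert from UTC-5).
Arjun ∩ Luca: 10:15-13:00, 21:00-22:00.
Arjun ∩ Luca ∩ Elena: 10:15-13:00.
That's a single block of 165 minutes.

165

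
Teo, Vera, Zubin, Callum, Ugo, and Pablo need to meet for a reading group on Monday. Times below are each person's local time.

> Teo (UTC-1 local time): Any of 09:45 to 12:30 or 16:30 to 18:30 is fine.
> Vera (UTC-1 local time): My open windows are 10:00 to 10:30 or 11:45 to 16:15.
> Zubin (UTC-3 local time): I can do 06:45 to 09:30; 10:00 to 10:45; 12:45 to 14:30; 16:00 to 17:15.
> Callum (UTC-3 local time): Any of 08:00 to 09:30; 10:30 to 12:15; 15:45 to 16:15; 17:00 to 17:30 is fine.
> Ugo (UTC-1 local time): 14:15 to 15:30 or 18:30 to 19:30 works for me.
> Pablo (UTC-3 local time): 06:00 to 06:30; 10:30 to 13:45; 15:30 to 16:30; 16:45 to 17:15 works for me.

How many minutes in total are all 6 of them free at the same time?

Teo in UTC: 10:45-13:30, 17:30-19:30 (add 1h to convert from UTC-1).
Vera in UTC: 11:00-11:30, 12:45-17:15 (add 1h to convert from UTC-1).
Zubin in UTC: 09:45-12:30, 13:00-13:45, 15:45-17:30, 19:00-20:15 (add 3h to convert from UTC-3).
Callum in UTC: 11:00-12:30, 13:30-15:15, 18:45-19:15, 20:00-20:30 (add 3h to convert from UTC-3).
Ugo in UTC: 15:15-16:30, 19:30-20:30 (add 1h to convert from UTC-1).
Pablo in UTC: 09:00-09:30, 13:30-16:45, 18:30-19:30, 19:45-20:15 (add 3h to convert from UTC-3).
Teo ∩ Vera: 11:00-11:30, 12:45-13:30.
Teo ∩ Vera ∩ Zubin: 11:00-11:30, 13:00-13:30.
Teo ∩ Vera ∩ Zubin ∩ Callum: 11:00-11:30.
Teo ∩ Vera ∩ Zubin ∩ Callum ∩ Ugo: ∅.
Teo ∩ Vera ∩ Zubin ∩ Callum ∩ Ugo ∩ Pablo: ∅.
There is no time when everyone is free.
There is no common window, so the total is 0 minutes.

0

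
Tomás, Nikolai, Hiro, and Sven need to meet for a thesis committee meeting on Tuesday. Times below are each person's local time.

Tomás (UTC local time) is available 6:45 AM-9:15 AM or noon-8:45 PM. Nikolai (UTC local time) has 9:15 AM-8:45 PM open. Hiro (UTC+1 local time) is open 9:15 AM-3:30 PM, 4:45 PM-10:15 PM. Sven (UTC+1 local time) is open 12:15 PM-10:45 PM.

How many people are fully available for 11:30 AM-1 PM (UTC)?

Tomás in UTC: 06:45-09:15, 12:00-20:45.
Nikolai in UTC: 09:15-20:45.
Hiro in UTC: 08:15-14:30, 15:45-21:15 (subtract 1h to convert from UTC+1).
Sven in UTC: 11:15-21:45 (subtract 1h to convert from UTC+1).
Nikolai, Hiro, and Sven can make the full 11:30-13:00 slot — that's 3.

3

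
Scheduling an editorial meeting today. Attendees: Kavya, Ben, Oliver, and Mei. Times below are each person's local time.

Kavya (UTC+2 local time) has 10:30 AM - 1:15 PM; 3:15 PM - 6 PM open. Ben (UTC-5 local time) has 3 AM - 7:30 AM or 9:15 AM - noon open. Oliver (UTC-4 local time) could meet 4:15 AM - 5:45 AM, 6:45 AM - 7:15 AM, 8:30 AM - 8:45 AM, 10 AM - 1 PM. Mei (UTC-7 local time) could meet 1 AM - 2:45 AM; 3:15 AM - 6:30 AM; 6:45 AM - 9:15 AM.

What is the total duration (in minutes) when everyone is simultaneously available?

210

Kavya in UTC: 08:30-11:15, 13:15-16:00 (subtract 2h to convert from UTC+2).
Ben in UTC: 08:00-12:30, 14:15-17:00 (add 5h to convert from UTC-5).
Oliver in UTC: 08:15-09:45, 10:45-11:15, 12:30-12:45, 14:00-17:00 (add 4h to convert from UTC-4).
Mei in UTC: 08:00-09:45, 10:15-13:30, 13:45-16:15 (add 7h to convert from UTC-7).
Kavya ∩ Ben: 08:30-11:15, 14:15-16:00.
Kavya ∩ Ben ∩ Oliver: 08:30-09:45, 10:45-11:15, 14:15-16:00.
Kavya ∩ Ben ∩ Oliver ∩ Mei: 08:30-09:45, 10:45-11:15, 14:15-16:00.
So the common availability across everyone is 08:30-09:45, 10:45-11:15, 14:15-16:00.
Summing the common windows: 75 + 30 + 105 = 210 minutes.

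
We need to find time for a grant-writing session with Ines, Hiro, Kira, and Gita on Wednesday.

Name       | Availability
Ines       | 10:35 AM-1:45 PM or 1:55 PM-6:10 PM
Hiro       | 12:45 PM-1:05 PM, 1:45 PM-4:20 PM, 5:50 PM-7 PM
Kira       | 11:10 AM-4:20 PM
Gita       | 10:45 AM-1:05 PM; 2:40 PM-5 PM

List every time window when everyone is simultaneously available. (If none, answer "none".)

Ines ∩ Hiro: 12:45-13:05, 13:55-16:20, 17:50-18:10.
Ines ∩ Hiro ∩ Kira: 12:45-13:05, 13:55-16:20.
Ines ∩ Hiro ∩ Kira ∩ Gita: 12:45-13:05, 14:40-16:20.
So the common availability across everyone is 12:45-13:05, 14:40-16:20.

12:45-13:05, 14:40-16:20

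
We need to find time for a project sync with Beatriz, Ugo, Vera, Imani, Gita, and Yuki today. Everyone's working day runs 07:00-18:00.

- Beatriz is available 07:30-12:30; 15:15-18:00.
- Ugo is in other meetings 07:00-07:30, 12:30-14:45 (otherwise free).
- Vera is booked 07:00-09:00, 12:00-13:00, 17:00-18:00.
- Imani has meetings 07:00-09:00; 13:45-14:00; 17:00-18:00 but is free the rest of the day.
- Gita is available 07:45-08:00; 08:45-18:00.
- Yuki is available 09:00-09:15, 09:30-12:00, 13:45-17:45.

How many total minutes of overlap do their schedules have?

270

Beatriz free: 07:30-12:30, 15:15-18:00.
Ugo free: 07:30-12:30, 14:45-18:00 (invert busy blocks within the working day).
Vera free: 09:00-12:00, 13:00-17:00 (invert busy blocks within the working day).
Imani free: 09:00-13:45, 14:00-17:00 (invert busy blocks within the working day).
Gita free: 07:45-08:00, 08:45-18:00.
Yuki free: 09:00-09:15, 09:30-12:00, 13:45-17:45.
Beatriz ∩ Ugo: 07:30-12:30, 15:15-18:00.
Beatriz ∩ Ugo ∩ Vera: 09:00-12:00, 15:15-17:00.
Beatriz ∩ Ugo ∩ Vera ∩ Imani: 09:00-12:00, 15:15-17:00.
Beatriz ∩ Ugo ∩ Vera ∩ Imani ∩ Gita: 09:00-12:00, 15:15-17:00.
Beatriz ∩ Ugo ∩ Vera ∩ Imani ∩ Gita ∩ Yuki: 09:00-09:15, 09:30-12:00, 15:15-17:00.
Those are the intersection windows.
Summing the common windows: 15 + 150 + 105 = 270 minutes.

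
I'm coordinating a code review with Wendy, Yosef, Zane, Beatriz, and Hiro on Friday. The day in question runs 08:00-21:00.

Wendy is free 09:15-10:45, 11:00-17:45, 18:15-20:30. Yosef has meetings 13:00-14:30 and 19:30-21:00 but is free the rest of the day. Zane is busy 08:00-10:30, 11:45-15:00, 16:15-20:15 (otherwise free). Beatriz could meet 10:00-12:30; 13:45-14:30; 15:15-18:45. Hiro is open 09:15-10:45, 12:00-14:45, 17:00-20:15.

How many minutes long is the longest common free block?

15

Wendy free: 09:15-10:45, 11:00-17:45, 18:15-20:30.
Yosef free: 08:00-13:00, 14:30-19:30 (invert busy blocks within the working day).
Zane free: 10:30-11:45, 15:00-16:15, 20:15-21:00 (invert busy blocks within the working day).
Beatriz free: 10:00-12:30, 13:45-14:30, 15:15-18:45.
Hiro free: 09:15-10:45, 12:00-14:45, 17:00-20:15.
Wendy ∩ Yosef: 09:15-10:45, 11:00-13:00, 14:30-17:45, 18:15-19:30.
Wendy ∩ Yosef ∩ Zane: 10:30-10:45, 11:00-11:45, 15:00-16:15.
Wendy ∩ Yosef ∩ Zane ∩ Beatriz: 10:30-10:45, 11:00-11:45, 15:15-16:15.
Wendy ∩ Yosef ∩ Zane ∩ Beatriz ∩ Hiro: 10:30-10:45.
The longest is 10:30-10:45 at 15 minutes.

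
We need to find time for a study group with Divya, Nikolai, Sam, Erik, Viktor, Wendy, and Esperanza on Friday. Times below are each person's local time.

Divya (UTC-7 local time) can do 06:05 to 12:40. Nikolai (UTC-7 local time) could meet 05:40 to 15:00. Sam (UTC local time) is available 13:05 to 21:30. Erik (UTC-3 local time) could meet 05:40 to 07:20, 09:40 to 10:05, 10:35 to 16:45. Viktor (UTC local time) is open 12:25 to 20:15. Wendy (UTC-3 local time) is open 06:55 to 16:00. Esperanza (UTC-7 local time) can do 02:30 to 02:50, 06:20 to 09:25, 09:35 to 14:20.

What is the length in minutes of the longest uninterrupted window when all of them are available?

170

Divya in UTC: 13:05-19:40 (add 7h to convert from UTC-7).
Nikolai in UTC: 12:40-22:00 (add 7h to convert from UTC-7).
Sam in UTC: 13:05-21:30.
Erik in UTC: 08:40-10:20, 12:40-13:05, 13:35-19:45 (add 3h to convert from UTC-3).
Viktor in UTC: 12:25-20:15.
Wendy in UTC: 09:55-19:00 (add 3h to convert from UTC-3).
Esperanza in UTC: 09:30-09:50, 13:20-16:25, 16:35-21:20 (add 7h to convert from UTC-7).
Divya ∩ Nikolai: 13:05-19:40.
Divya ∩ Nikolai ∩ Sam: 13:05-19:40.
Divya ∩ Nikolai ∩ Sam ∩ Erik: 13:35-19:40.
Divya ∩ Nikolai ∩ Sam ∩ Erik ∩ Viktor: 13:35-19:40.
Divya ∩ Nikolai ∩ Sam ∩ Erik ∩ Viktor ∩ Wendy: 13:35-19:00.
Divya ∩ Nikolai ∩ Sam ∩ Erik ∩ Viktor ∩ Wendy ∩ Esperanza: 13:35-16:25, 16:35-19:00.
So the common availability across everyone is 13:35-16:25, 16:35-19:00.
The longest is 13:35-16:25 at 170 minutes.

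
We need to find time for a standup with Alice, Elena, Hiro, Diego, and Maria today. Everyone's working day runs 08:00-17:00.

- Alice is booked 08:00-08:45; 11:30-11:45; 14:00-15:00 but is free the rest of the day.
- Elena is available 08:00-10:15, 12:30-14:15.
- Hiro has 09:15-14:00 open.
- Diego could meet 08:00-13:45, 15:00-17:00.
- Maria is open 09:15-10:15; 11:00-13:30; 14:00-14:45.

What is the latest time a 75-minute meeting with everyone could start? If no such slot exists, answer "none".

Alice free: 08:45-11:30, 11:45-14:00, 15:00-17:00 (invert busy blocks within the working day).
Elena free: 08:00-10:15, 12:30-14:15.
Hiro free: 09:15-14:00.
Diego free: 08:00-13:45, 15:00-17:00.
Maria free: 09:15-10:15, 11:00-13:30, 14:00-14:45.
Alice ∩ Elena: 08:45-10:15, 12:30-14:00.
Alice ∩ Elena ∩ Hiro: 09:15-10:15, 12:30-14:00.
Alice ∩ Elena ∩ Hiro ∩ Diego: 09:15-10:15, 12:30-13:45.
Alice ∩ Elena ∩ Hiro ∩ Diego ∩ Maria: 09:15-10:15, 12:30-13:30.
Those are the intersection windows.
No common window is at least 75 minutes long.

none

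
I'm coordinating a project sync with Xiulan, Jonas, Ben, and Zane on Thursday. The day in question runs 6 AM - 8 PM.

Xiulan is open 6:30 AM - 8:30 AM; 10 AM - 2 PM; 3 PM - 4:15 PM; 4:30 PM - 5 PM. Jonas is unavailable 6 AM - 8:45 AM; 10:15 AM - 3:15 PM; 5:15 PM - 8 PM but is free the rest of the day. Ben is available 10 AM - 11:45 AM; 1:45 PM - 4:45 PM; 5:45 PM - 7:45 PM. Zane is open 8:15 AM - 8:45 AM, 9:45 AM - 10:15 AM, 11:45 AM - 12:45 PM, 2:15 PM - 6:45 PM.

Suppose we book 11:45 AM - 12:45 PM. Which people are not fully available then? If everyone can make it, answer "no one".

Ben, Jonas

Xiulan free: 06:30-08:30, 10:00-14:00, 15:00-16:15, 16:30-17:00.
Jonas free: 08:45-10:15, 15:15-17:15 (invert busy blocks within the working day).
Ben free: 10:00-11:45, 13:45-16:45, 17:45-19:45.
Zane free: 08:15-08:45, 09:45-10:15, 11:45-12:45, 14:15-18:45.
Xiulan: free for 11:45-12:45. Jonas: not fully free for 11:45-12:45. Ben: not fully free for 11:45-12:45. Zane: free for 11:45-12:45.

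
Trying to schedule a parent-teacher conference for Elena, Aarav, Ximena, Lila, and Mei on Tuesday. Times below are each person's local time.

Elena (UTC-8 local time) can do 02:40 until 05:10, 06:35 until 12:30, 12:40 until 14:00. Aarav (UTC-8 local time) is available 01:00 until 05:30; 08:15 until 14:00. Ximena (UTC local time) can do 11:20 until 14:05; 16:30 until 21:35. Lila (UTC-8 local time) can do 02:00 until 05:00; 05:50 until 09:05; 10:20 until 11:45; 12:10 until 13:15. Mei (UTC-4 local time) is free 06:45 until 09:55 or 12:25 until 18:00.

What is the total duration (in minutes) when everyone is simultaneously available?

Elena in UTC: 10:40-13:10, 14:35-20:30, 20:40-22:00 (add 8h to convert from UTC-8).
Aarav in UTC: 09:00-13:30, 16:15-22:00 (add 8h to convert from UTC-8).
Ximena in UTC: 11:20-14:05, 16:30-21:35.
Lila in UTC: 10:00-13:00, 13:50-17:05, 18:20-19:45, 20:10-21:15 (add 8h to convert from UTC-8).
Mei in UTC: 10:45-13:55, 16:25-22:00 (add 4h to convert from UTC-4).
Elena ∩ Aarav: 10:40-13:10, 16:15-20:30, 20:40-22:00.
Elena ∩ Aarav ∩ Ximena: 11:20-13:10, 16:30-20:30, 20:40-21:35.
Elena ∩ Aarav ∩ Ximena ∩ Lila: 11:20-13:00, 16:30-17:05, 18:20-19:45, 20:10-20:30, 20:40-21:15.
Elena ∩ Aarav ∩ Ximena ∩ Lila ∩ Mei: 11:20-13:00, 16:30-17:05, 18:20-19:45, 20:10-20:30, 20:40-21:15.
Summing the common windows: 100 + 35 + 85 + 20 + 35 = 275 minutes.

275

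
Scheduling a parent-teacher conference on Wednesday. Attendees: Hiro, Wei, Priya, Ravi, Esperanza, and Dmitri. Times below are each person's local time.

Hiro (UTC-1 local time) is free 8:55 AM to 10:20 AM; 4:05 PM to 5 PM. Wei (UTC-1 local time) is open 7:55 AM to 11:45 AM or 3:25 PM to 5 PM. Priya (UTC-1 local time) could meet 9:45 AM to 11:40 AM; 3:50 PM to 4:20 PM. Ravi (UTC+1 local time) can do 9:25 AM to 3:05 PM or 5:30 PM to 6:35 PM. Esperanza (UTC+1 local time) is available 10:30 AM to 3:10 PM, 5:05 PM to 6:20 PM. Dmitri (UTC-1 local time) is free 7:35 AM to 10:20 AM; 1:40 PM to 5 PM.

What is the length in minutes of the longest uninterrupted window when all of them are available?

35

Hiro in UTC: 09:55-11:20, 17:05-18:00 (add 1h to convert from UTC-1).
Wei in UTC: 08:55-12:45, 16:25-18:00 (add 1h to convert from UTC-1).
Priya in UTC: 10:45-12:40, 16:50-17:20 (add 1h to convert from UTC-1).
Ravi in UTC: 08:25-14:05, 16:30-17:35 (subtract 1h to convert from UTC+1).
Esperanza in UTC: 09:30-14:10, 16:05-17:20 (subtract 1h to convert from UTC+1).
Dmitri in UTC: 08:35-11:20, 14:40-18:00 (add 1h to convert from UTC-1).
Hiro ∩ Wei: 09:55-11:20, 17:05-18:00.
Hiro ∩ Wei ∩ Priya: 10:45-11:20, 17:05-17:20.
Hiro ∩ Wei ∩ Priya ∩ Ravi: 10:45-11:20, 17:05-17:20.
Hiro ∩ Wei ∩ Priya ∩ Ravi ∩ Esperanza: 10:45-11:20, 17:05-17:20.
Hiro ∩ Wei ∩ Priya ∩ Ravi ∩ Esperanza ∩ Dmitri: 10:45-11:20, 17:05-17:20.
Those are the intersection windows.
The longest is 10:45-11:20 at 35 minutes.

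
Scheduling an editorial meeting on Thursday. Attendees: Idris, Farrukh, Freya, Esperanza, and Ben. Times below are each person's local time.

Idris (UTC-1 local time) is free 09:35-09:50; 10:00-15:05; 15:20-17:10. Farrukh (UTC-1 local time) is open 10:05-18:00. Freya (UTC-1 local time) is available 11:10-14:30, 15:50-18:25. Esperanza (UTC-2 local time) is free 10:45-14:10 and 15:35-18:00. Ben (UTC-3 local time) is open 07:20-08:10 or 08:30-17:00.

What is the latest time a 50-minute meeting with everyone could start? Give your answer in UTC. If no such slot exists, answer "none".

Idris in UTC: 10:35-10:50, 11:00-16:05, 16:20-18:10 (add 1h to convert from UTC-1).
Farrukh in UTC: 11:05-19:00 (add 1h to convert from UTC-1).
Freya in UTC: 12:10-15:30, 16:50-19:25 (add 1h to convert from UTC-1).
Esperanza in UTC: 12:45-16:10, 17:35-20:00 (add 2h to convert from UTC-2).
Ben in UTC: 10:20-11:10, 11:30-20:00 (add 3h to convert from UTC-3).
Idris ∩ Farrukh: 11:05-16:05, 16:20-18:10.
Idris ∩ Farrukh ∩ Freya: 12:10-15:30, 16:50-18:10.
Idris ∩ Farrukh ∩ Freya ∩ Esperanza: 12:45-15:30, 17:35-18:10.
Idris ∩ Farrukh ∩ Freya ∩ Esperanza ∩ Ben: 12:45-15:30, 17:35-18:10.
Those are the intersection windows.
The last common window of at least 50 minutes is 12:45-15:30; a 50-minute meeting can start as late as 14:40 and still end by 15:30.

14:40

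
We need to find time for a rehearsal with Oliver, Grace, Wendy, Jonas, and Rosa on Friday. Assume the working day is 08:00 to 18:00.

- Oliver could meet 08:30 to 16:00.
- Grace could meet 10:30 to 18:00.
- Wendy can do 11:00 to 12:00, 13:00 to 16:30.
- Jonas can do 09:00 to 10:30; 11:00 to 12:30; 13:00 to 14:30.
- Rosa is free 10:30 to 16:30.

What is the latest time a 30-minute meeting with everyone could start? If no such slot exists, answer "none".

14:00

Oliver ∩ Grace: 10:30-16:00.
Oliver ∩ Grace ∩ Wendy: 11:00-12:00, 13:00-16:00.
Oliver ∩ Grace ∩ Wendy ∩ Jonas: 11:00-12:00, 13:00-14:30.
Oliver ∩ Grace ∩ Wendy ∩ Jonas ∩ Rosa: 11:00-12:00, 13:00-14:30.
The last common window of at least 30 minutes is 13:00-14:30; a 30-minute meeting can start as late as 14:00 and still end by 14:30.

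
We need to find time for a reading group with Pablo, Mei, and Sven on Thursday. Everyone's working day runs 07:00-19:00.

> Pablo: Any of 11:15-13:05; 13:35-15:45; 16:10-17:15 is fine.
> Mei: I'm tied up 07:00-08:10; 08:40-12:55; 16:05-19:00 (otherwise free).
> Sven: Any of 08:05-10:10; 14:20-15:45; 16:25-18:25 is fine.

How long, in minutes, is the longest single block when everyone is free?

Pablo free: 11:15-13:05, 13:35-15:45, 16:10-17:15.
Mei free: 08:10-08:40, 12:55-16:05 (invert busy blocks within the working day).
Sven free: 08:05-10:10, 14:20-15:45, 16:25-18:25.
Pablo ∩ Mei: 12:55-13:05, 13:35-15:45.
Pablo ∩ Mei ∩ Sven: 14:20-15:45.
Those are the intersection windows.
The longest is 14:20-15:45 at 85 minutes.

85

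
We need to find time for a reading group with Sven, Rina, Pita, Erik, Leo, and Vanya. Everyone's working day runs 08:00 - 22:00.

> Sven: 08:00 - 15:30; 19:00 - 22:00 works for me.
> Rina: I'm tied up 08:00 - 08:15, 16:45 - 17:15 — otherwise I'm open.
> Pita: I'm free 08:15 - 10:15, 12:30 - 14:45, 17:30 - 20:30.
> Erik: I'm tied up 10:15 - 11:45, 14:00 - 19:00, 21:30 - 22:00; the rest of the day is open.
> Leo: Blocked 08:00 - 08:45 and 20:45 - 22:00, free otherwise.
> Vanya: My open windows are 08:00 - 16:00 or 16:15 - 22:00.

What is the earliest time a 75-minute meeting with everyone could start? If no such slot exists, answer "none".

Sven free: 08:00-15:30, 19:00-22:00.
Rina free: 08:15-16:45, 17:15-22:00 (invert busy blocks within the working day).
Pita free: 08:15-10:15, 12:30-14:45, 17:30-20:30.
Erik free: 08:00-10:15, 11:45-14:00, 19:00-21:30 (invert busy blocks within the working day).
Leo free: 08:45-20:45 (invert busy blocks within the working day).
Vanya free: 08:00-16:00, 16:15-22:00.
Sven ∩ Rina: 08:15-15:30, 19:00-22:00.
Sven ∩ Rina ∩ Pita: 08:15-10:15, 12:30-14:45, 19:00-20:30.
Sven ∩ Rina ∩ Pita ∩ Erik: 08:15-10:15, 12:30-14:00, 19:00-20:30.
Sven ∩ Rina ∩ Pita ∩ Erik ∩ Leo: 08:45-10:15, 12:30-14:00, 19:00-20:30.
Sven ∩ Rina ∩ Pita ∩ Erik ∩ Leo ∩ Vanya: 08:45-10:15, 12:30-14:00, 19:00-20:30.
Those are the intersection windows.
The first common window of at least 75 minutes is 08:45-10:15, so the earliest start is 08:45.

08:45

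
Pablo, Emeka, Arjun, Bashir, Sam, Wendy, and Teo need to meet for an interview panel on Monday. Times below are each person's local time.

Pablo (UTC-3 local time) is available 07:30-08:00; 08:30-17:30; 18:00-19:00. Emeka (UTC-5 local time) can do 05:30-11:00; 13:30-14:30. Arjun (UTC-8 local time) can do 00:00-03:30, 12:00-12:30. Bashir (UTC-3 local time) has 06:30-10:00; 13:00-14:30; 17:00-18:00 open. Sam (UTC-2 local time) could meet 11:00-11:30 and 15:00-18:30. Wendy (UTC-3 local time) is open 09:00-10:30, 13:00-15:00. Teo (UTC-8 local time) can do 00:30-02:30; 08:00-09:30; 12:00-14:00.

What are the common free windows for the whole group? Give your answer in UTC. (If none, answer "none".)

Pablo in UTC: 10:30-11:00, 11:30-20:30, 21:00-22:00 (add 3h to convert from UTC-3).
Emeka in UTC: 10:30-16:00, 18:30-19:30 (add 5h to convert from UTC-5).
Arjun in UTC: 08:00-11:30, 20:00-20:30 (add 8h to convert from UTC-8).
Bashir in UTC: 09:30-13:00, 16:00-17:30, 20:00-21:00 (add 3h to convert from UTC-3).
Sam in UTC: 13:00-13:30, 17:00-20:30 (add 2h to convert from UTC-2).
Wendy in UTC: 12:00-13:30, 16:00-18:00 (add 3h to convert from UTC-3).
Teo in UTC: 08:30-10:30, 16:00-17:30, 20:00-22:00 (add 8h to convert from UTC-8).
Pablo ∩ Emeka: 10:30-11:00, 11:30-16:00, 18:30-19:30.
Pablo ∩ Emeka ∩ Arjun: 10:30-11:00.
Pablo ∩ Emeka ∩ Arjun ∩ Bashir: 10:30-11:00.
Pablo ∩ Emeka ∩ Arjun ∩ Bashir ∩ Sam: ∅.
Pablo ∩ Emeka ∩ Arjun ∩ Bashir ∩ Sam ∩ Wendy: ∅.
Pablo ∩ Emeka ∩ Arjun ∩ Bashir ∩ Sam ∩ Wendy ∩ Teo: ∅.
There is no time when everyone is free.

none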